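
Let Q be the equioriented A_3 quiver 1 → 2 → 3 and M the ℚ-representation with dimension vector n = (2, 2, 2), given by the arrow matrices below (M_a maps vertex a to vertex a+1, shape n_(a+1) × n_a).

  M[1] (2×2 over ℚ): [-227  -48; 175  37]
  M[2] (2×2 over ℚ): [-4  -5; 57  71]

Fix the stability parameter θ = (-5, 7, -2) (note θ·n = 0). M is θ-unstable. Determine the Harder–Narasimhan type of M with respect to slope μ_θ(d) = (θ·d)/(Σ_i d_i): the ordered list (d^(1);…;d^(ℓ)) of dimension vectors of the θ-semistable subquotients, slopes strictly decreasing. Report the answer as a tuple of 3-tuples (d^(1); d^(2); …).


Interval decomposition of M: I[1,3]^2.
HN type (ℓ=2): μ^(1)=5/2; μ^(2)=-5

((0, 2, 2); (2, 0, 0))


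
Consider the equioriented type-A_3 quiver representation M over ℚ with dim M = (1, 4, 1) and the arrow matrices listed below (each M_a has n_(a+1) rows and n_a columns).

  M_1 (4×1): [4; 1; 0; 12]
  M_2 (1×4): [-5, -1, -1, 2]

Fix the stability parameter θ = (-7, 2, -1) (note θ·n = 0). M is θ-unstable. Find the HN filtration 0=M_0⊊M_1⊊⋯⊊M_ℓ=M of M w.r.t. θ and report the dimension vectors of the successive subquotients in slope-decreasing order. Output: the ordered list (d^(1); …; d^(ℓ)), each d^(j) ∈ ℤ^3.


Barcode: M ≅ I[1,3], I[2,2]^3. HN layers by μ_θ (3 steps, strictly decreasing):
  μ^(1)=2; μ^(2)=1/2; μ^(3)=-7

((0, 3, 0); (0, 1, 1); (1, 0, 0))


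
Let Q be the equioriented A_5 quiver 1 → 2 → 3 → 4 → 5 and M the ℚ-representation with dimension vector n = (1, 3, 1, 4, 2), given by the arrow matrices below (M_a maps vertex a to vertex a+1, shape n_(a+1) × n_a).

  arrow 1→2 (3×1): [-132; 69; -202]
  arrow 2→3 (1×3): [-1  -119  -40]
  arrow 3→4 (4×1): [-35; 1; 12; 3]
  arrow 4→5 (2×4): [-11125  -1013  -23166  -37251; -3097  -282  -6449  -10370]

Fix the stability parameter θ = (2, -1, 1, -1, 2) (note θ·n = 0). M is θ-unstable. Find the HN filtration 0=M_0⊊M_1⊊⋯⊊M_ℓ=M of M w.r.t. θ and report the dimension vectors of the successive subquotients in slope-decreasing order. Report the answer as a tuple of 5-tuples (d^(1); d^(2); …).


Interval decomposition of M: I[1,5], I[2,2]^2, I[4,4]^2, I[4,5].
HN type (ℓ=3): μ^(1)=2; μ^(2)=1/4; μ^(3)=-1

((0, 0, 0, 0, 2); (1, 1, 1, 1, 0); (0, 2, 0, 3, 0))


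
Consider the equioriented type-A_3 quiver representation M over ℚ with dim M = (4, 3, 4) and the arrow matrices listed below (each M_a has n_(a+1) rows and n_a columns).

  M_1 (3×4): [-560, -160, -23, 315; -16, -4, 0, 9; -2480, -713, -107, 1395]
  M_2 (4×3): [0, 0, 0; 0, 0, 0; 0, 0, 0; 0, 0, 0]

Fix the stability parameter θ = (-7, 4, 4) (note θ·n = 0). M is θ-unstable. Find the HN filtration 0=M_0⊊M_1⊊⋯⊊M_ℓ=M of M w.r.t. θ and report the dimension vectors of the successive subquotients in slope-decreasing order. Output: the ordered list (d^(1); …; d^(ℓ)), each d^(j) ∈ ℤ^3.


Barcode: M ≅ I[1,1], I[1,2]^3, I[3,3]^4. HN layers by μ_θ (2 steps, strictly decreasing):
  μ^(1)=4; μ^(2)=-7

((0, 3, 4); (4, 0, 0))


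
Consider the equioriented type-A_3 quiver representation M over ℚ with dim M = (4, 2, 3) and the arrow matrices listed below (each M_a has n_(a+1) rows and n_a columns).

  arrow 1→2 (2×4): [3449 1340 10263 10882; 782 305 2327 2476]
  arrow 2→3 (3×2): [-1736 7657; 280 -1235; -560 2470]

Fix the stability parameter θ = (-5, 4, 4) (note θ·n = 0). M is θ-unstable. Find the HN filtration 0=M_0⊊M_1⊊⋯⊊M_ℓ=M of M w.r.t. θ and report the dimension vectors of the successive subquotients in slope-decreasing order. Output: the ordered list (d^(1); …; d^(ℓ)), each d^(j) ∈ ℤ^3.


Via rank(M_{q-1}∘⋯∘M_p): M ≅ I[1,1]^2, I[1,2], I[1,3], I[3,3]^2.
μ_θ-semistable layers: μ^(1)=4; μ^(2)=-5

((0, 2, 3); (4, 0, 0))


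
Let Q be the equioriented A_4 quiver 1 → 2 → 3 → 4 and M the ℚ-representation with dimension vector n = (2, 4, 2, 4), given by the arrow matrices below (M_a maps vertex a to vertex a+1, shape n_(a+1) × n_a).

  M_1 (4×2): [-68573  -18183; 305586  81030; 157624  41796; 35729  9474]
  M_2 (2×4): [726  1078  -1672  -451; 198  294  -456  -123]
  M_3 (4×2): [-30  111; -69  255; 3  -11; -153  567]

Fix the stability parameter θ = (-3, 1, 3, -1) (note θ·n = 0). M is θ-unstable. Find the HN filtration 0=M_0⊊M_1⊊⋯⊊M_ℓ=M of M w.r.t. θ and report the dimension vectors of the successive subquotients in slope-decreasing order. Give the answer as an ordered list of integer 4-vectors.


Barcode: M ≅ I[1,2], I[1,4], I[2,2]^2, I[3,4], I[4,4]^2. HN layers by μ_θ (3 steps, strictly decreasing):
  μ^(1)=1; μ^(2)=-1; μ^(3)=-3

((0, 4, 2, 2); (0, 0, 0, 2); (2, 0, 0, 0))


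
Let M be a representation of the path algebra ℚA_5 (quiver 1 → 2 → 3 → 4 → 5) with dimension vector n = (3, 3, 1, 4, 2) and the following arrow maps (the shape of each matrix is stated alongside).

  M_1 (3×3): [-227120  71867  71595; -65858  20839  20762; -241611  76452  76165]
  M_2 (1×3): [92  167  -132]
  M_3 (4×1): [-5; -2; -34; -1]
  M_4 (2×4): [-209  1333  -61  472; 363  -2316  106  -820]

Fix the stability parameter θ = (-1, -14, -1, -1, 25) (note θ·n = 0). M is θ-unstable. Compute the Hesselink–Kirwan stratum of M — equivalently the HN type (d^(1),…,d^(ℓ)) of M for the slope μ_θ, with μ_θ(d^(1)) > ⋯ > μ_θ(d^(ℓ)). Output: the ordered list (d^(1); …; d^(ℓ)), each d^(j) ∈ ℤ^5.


Barcode: M ≅ I[1,2]^2, I[1,5], I[4,4]^2, I[4,5]. HN layers by μ_θ (3 steps, strictly decreasing):
  μ^(1)=25; μ^(2)=-1; μ^(3)=-15/2

((0, 0, 0, 0, 2); (0, 0, 1, 4, 0); (3, 3, 0, 0, 0))


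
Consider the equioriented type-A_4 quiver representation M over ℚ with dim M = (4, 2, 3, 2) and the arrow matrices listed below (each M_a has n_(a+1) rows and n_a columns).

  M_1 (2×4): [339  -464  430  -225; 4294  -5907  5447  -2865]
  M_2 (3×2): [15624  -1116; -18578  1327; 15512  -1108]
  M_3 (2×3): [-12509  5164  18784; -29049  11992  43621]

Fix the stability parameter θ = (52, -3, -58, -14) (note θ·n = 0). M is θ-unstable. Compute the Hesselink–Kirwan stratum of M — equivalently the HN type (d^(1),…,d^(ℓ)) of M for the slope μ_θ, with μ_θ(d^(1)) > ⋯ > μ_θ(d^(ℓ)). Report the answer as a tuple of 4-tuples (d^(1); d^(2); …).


Via rank(M_{q-1}∘⋯∘M_p): M ≅ I[1,1]^2, I[1,2], I[1,3], I[3,4]^2.
μ_θ-semistable layers: μ^(1)=52; μ^(2)=49/2; μ^(3)=-3; μ^(4)=-14; μ^(5)=-58

((2, 0, 0, 0); (1, 1, 0, 0); (1, 1, 1, 0); (0, 0, 0, 2); (0, 0, 2, 0))


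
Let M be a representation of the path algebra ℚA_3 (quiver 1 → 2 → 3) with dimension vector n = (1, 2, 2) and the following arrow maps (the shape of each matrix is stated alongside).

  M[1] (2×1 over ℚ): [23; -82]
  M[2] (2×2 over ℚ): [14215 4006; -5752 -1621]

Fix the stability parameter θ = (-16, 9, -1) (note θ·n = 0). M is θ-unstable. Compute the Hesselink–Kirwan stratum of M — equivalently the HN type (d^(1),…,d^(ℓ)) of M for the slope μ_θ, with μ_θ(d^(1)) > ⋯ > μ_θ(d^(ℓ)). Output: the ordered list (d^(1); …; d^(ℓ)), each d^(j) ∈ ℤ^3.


Barcode: M ≅ I[1,3], I[2,3]. HN layers by μ_θ (2 steps, strictly decreasing):
  μ^(1)=4; μ^(2)=-16

((0, 2, 2); (1, 0, 0))


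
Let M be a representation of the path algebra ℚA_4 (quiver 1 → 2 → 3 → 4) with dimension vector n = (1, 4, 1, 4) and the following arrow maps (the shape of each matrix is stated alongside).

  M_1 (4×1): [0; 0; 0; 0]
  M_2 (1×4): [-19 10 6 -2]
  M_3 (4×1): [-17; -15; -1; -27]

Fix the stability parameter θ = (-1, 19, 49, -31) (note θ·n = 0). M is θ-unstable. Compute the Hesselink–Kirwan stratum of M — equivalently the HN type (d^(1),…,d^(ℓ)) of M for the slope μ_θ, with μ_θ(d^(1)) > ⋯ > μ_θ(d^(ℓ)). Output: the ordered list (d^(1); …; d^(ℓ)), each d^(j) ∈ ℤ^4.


Interval decomposition of M: I[1,1], I[2,2]^3, I[2,4], I[4,4]^3.
HN type (ℓ=4): μ^(1)=19; μ^(2)=37/3; μ^(3)=-1; μ^(4)=-31

((0, 3, 0, 0); (0, 1, 1, 1); (1, 0, 0, 0); (0, 0, 0, 3))


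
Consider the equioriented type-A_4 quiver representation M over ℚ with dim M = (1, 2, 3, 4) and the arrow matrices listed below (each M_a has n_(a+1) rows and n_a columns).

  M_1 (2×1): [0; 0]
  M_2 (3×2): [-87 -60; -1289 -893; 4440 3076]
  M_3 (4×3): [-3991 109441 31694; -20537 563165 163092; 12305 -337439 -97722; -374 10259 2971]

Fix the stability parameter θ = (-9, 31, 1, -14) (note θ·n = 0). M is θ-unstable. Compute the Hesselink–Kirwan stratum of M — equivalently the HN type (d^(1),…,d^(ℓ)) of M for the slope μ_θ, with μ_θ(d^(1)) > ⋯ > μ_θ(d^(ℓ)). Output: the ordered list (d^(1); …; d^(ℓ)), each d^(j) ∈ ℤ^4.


Barcode: M ≅ I[1,1], I[2,4]^2, I[3,3], I[4,4]^2. HN layers by μ_θ (4 steps, strictly decreasing):
  μ^(1)=6; μ^(2)=1; μ^(3)=-9; μ^(4)=-14

((0, 2, 2, 2); (0, 0, 1, 0); (1, 0, 0, 0); (0, 0, 0, 2))


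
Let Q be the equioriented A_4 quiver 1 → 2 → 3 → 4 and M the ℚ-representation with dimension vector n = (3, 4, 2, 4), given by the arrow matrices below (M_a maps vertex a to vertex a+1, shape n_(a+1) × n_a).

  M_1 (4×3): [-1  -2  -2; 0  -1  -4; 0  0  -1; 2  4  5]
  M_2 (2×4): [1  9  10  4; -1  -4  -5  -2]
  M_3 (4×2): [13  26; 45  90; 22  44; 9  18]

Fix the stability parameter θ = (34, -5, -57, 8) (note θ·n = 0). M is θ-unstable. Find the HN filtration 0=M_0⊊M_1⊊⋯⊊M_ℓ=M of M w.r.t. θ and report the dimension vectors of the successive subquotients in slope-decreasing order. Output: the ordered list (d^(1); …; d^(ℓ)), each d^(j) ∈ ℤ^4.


Interval decomposition of M: I[1,2], I[1,3], I[1,4], I[2,2], I[4,4]^3.
HN type (ℓ=4): μ^(1)=29/2; μ^(2)=8; μ^(3)=-5; μ^(4)=-28/3

((1, 1, 0, 0); (0, 0, 0, 4); (0, 1, 0, 0); (2, 2, 2, 0))


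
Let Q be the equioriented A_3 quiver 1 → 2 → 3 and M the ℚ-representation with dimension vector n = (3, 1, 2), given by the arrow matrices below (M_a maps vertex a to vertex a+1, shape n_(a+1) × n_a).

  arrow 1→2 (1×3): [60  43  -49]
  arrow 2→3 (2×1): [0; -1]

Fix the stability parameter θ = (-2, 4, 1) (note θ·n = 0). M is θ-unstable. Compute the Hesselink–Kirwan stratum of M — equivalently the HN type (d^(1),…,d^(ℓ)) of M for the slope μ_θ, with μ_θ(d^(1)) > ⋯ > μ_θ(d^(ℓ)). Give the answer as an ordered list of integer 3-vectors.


Interval decomposition of M: I[1,1]^2, I[1,3], I[3,3].
HN type (ℓ=3): μ^(1)=5/2; μ^(2)=1; μ^(3)=-2

((0, 1, 1); (0, 0, 1); (3, 0, 0))


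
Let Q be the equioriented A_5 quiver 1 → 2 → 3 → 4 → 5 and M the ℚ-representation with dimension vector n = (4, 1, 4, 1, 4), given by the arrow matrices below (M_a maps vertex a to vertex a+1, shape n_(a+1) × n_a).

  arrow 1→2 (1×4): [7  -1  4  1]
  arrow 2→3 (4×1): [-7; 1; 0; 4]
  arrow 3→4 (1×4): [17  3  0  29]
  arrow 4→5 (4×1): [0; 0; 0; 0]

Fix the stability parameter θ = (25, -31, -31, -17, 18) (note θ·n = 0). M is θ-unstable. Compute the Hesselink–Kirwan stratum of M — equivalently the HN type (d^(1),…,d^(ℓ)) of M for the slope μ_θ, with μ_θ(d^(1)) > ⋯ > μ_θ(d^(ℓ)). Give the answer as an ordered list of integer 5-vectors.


Interval decomposition of M: I[1,1]^3, I[1,3], I[3,3]^2, I[3,4], I[5,5]^4.
HN type (ℓ=5): μ^(1)=25; μ^(2)=18; μ^(3)=-37/3; μ^(4)=-17; μ^(5)=-31

((3, 0, 0, 0, 0); (0, 0, 0, 0, 4); (1, 1, 1, 0, 0); (0, 0, 0, 1, 0); (0, 0, 3, 0, 0))


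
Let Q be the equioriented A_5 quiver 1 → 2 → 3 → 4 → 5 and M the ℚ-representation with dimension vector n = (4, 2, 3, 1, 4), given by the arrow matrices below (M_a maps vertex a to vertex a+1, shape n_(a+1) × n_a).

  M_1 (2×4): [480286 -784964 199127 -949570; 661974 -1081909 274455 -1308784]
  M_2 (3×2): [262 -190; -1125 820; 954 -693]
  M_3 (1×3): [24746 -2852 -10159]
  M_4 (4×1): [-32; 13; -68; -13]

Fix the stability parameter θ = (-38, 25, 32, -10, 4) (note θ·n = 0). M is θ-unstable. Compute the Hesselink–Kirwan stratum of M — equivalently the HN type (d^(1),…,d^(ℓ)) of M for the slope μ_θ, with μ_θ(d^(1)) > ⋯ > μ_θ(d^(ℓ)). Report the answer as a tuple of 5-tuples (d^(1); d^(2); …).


Interval decomposition of M: I[1,1]^2, I[1,3], I[1,5], I[3,3], I[5,5]^3.
HN type (ℓ=5): μ^(1)=32; μ^(2)=25; μ^(3)=51/4; μ^(4)=4; μ^(5)=-38

((0, 0, 2, 0, 0); (0, 1, 0, 0, 0); (0, 1, 1, 1, 1); (0, 0, 0, 0, 3); (4, 0, 0, 0, 0))


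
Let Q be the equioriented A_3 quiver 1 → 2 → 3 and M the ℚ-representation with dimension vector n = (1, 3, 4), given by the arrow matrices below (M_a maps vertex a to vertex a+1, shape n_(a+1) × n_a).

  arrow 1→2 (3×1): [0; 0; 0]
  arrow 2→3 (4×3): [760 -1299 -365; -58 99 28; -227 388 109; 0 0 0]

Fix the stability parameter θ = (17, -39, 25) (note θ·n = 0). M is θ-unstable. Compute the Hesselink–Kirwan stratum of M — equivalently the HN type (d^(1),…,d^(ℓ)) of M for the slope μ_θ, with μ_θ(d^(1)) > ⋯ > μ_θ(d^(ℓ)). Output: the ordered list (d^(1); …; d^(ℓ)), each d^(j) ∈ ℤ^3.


Barcode: M ≅ I[1,1], I[2,3]^3, I[3,3]. HN layers by μ_θ (3 steps, strictly decreasing):
  μ^(1)=25; μ^(2)=17; μ^(3)=-39

((0, 0, 4); (1, 0, 0); (0, 3, 0))


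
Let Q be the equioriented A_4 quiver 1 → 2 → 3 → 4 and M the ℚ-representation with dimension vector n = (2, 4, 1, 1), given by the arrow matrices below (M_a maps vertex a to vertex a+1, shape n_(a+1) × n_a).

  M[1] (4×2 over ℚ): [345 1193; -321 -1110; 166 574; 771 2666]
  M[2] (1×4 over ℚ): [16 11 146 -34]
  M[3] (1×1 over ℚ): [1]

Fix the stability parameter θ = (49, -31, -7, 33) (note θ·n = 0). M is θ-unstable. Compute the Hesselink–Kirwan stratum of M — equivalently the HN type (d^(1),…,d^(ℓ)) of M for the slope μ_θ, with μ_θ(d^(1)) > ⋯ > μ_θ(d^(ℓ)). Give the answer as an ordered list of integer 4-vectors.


Via rank(M_{q-1}∘⋯∘M_p): M ≅ I[1,2], I[1,4], I[2,2]^2.
μ_θ-semistable layers: μ^(1)=33; μ^(2)=9; μ^(3)=11/3; μ^(4)=-31

((0, 0, 0, 1); (1, 1, 0, 0); (1, 1, 1, 0); (0, 2, 0, 0))


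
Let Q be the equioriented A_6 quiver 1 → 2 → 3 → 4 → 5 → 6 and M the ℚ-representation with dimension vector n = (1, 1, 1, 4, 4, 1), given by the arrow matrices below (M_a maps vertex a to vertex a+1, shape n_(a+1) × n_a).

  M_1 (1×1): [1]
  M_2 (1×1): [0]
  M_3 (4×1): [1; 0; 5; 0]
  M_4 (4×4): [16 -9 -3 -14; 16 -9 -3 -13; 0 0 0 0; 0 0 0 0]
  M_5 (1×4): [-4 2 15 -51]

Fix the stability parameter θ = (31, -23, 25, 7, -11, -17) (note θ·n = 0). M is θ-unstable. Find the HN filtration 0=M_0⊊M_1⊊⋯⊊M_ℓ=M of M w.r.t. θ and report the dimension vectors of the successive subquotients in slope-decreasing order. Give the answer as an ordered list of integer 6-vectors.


Interval decomposition of M: I[1,2], I[3,6], I[4,4]^2, I[4,5], I[5,5]^2.
HN type (ℓ=5): μ^(1)=7; μ^(2)=4; μ^(3)=1; μ^(4)=-2; μ^(5)=-11

((0, 0, 0, 2, 0, 0); (1, 1, 0, 0, 0, 0); (0, 0, 1, 1, 1, 1); (0, 0, 0, 1, 1, 0); (0, 0, 0, 0, 2, 0))


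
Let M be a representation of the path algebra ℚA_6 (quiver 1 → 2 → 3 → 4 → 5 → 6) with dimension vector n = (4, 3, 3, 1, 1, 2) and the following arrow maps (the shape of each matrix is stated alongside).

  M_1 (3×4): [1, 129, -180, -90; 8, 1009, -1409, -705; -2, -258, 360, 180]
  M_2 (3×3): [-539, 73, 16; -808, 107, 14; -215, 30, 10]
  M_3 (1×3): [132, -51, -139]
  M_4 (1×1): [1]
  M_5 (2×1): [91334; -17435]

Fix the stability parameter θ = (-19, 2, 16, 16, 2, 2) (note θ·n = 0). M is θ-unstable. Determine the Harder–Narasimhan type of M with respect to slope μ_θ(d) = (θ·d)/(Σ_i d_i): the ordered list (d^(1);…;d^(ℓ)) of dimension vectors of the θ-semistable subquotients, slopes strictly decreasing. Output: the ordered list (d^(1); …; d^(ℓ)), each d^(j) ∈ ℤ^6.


Via rank(M_{q-1}∘⋯∘M_p): M ≅ I[1,1]^2, I[1,3], I[1,6], I[2,2], I[3,3], I[6,6].
μ_θ-semistable layers: μ^(1)=16; μ^(2)=9; μ^(3)=2; μ^(4)=-19

((0, 0, 2, 0, 0, 0); (0, 0, 1, 1, 1, 1); (0, 3, 0, 0, 0, 1); (4, 0, 0, 0, 0, 0))


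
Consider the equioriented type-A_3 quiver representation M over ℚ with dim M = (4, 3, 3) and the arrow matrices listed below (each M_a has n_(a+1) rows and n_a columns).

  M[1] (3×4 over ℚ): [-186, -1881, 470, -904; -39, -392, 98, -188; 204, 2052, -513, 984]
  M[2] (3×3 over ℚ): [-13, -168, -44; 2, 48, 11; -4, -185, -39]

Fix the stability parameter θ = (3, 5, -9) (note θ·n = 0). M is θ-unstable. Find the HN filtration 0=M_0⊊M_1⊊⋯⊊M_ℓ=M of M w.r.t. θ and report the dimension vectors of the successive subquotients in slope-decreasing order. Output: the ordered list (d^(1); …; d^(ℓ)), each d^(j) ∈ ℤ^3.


Via rank(M_{q-1}∘⋯∘M_p): M ≅ I[1,1], I[1,3]^3.
μ_θ-semistable layers: μ^(1)=3; μ^(2)=-1/3

((1, 0, 0); (3, 3, 3))


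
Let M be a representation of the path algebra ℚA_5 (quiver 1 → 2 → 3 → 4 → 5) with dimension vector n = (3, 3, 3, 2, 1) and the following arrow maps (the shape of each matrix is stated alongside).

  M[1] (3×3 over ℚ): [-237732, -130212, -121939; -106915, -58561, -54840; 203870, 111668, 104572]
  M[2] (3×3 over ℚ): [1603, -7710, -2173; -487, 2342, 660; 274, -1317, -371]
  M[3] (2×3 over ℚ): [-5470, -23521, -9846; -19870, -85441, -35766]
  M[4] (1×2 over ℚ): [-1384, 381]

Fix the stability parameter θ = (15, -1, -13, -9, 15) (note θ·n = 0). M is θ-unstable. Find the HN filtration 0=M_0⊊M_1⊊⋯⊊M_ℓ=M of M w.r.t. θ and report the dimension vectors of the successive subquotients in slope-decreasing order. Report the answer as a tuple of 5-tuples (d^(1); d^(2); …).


Interval decomposition of M: I[1,3]^2, I[1,5], I[4,4].
HN type (ℓ=4): μ^(1)=15; μ^(2)=1/3; μ^(3)=-2; μ^(4)=-9

((0, 0, 0, 0, 1); (2, 2, 2, 0, 0); (1, 1, 1, 1, 0); (0, 0, 0, 1, 0))


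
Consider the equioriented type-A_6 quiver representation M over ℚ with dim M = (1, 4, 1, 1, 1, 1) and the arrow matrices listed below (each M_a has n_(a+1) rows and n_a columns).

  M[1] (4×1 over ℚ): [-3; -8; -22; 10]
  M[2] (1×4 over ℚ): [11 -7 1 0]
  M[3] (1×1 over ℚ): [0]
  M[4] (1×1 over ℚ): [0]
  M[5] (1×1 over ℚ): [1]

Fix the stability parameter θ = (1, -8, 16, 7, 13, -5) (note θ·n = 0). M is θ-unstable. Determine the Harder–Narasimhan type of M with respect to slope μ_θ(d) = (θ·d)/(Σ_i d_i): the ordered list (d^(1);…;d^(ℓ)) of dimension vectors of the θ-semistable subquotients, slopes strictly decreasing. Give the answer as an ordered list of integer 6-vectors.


Interval decomposition of M: I[1,3], I[2,2]^3, I[4,4], I[5,6].
HN type (ℓ=5): μ^(1)=16; μ^(2)=7; μ^(3)=4; μ^(4)=-7/2; μ^(5)=-8

((0, 0, 1, 0, 0, 0); (0, 0, 0, 1, 0, 0); (0, 0, 0, 0, 1, 1); (1, 1, 0, 0, 0, 0); (0, 3, 0, 0, 0, 0))


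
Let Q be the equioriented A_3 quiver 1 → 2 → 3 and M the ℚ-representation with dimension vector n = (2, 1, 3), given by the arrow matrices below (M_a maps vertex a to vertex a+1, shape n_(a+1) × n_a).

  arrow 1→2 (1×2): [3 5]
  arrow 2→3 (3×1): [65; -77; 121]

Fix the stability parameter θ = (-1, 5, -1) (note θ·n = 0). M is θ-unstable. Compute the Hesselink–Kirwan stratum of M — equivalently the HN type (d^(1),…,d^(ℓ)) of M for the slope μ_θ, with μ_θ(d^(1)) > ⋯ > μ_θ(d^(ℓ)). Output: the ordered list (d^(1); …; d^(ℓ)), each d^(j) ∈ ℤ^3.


Interval decomposition of M: I[1,1], I[1,3], I[3,3]^2.
HN type (ℓ=2): μ^(1)=2; μ^(2)=-1

((0, 1, 1); (2, 0, 2))


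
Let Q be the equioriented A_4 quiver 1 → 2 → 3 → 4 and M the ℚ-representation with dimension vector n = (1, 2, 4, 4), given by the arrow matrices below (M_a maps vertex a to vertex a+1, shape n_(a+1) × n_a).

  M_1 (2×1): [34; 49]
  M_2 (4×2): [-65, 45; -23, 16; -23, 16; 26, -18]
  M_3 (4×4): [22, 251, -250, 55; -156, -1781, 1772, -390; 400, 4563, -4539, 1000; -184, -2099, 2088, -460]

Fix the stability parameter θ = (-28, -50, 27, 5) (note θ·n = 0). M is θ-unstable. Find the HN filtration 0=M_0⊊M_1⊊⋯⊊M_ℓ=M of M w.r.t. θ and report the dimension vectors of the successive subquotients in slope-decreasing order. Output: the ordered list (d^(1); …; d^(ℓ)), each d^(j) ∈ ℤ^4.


Interval decomposition of M: I[1,4], I[2,3], I[3,4]^2, I[4,4].
HN type (ℓ=5): μ^(1)=27; μ^(2)=16; μ^(3)=5; μ^(4)=-39; μ^(5)=-50

((0, 0, 1, 0); (0, 0, 3, 3); (0, 0, 0, 1); (1, 1, 0, 0); (0, 1, 0, 0))


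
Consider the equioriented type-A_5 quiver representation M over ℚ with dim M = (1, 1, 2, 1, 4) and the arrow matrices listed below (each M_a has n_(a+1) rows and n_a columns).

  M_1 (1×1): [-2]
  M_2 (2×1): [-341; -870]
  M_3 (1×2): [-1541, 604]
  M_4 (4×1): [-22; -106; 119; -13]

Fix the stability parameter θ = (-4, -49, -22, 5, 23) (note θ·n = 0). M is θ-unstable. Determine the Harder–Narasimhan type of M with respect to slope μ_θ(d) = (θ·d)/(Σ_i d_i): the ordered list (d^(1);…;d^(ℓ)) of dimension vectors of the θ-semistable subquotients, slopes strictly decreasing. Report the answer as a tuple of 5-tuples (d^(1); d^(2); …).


Barcode: M ≅ I[1,5], I[3,3], I[5,5]^3. HN layers by μ_θ (4 steps, strictly decreasing):
  μ^(1)=23; μ^(2)=5; μ^(3)=-22; μ^(4)=-53/2

((0, 0, 0, 0, 4); (0, 0, 0, 1, 0); (0, 0, 2, 0, 0); (1, 1, 0, 0, 0))


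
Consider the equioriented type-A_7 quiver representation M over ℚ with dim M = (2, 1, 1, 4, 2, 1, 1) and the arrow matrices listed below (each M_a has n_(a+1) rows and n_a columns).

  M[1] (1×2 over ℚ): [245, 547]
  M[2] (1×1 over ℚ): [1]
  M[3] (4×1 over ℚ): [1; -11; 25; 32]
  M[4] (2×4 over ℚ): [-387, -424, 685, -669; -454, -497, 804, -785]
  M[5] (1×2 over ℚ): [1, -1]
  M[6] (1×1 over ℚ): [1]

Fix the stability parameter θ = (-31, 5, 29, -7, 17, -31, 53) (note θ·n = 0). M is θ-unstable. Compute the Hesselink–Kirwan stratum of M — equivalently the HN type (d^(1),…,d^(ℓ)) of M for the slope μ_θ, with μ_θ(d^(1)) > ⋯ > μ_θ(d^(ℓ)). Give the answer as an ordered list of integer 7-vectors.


Via rank(M_{q-1}∘⋯∘M_p): M ≅ I[1,1], I[1,7], I[4,4]^2, I[4,5].
μ_θ-semistable layers: μ^(1)=53; μ^(2)=17; μ^(3)=13/5; μ^(4)=-7; μ^(5)=-31

((0, 0, 0, 0, 0, 0, 1); (0, 0, 0, 0, 1, 0, 0); (0, 1, 1, 1, 1, 1, 0); (0, 0, 0, 3, 0, 0, 0); (2, 0, 0, 0, 0, 0, 0))


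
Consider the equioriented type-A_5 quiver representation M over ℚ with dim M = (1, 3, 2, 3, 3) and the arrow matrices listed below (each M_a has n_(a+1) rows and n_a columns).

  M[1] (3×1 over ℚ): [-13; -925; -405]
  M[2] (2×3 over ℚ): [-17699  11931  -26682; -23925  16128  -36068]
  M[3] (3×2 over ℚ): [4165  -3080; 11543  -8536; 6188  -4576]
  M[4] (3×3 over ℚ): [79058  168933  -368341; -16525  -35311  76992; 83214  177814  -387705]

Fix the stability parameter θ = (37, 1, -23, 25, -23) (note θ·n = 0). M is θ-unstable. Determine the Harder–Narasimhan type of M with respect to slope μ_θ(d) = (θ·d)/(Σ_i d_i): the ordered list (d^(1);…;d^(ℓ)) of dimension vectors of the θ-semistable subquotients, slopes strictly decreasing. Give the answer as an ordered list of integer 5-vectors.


Interval decomposition of M: I[1,5], I[2,2], I[2,3], I[4,5]^2.
HN type (ℓ=3): μ^(1)=17/5; μ^(2)=1; μ^(3)=-11

((1, 1, 1, 1, 1); (0, 1, 0, 2, 2); (0, 1, 1, 0, 0))


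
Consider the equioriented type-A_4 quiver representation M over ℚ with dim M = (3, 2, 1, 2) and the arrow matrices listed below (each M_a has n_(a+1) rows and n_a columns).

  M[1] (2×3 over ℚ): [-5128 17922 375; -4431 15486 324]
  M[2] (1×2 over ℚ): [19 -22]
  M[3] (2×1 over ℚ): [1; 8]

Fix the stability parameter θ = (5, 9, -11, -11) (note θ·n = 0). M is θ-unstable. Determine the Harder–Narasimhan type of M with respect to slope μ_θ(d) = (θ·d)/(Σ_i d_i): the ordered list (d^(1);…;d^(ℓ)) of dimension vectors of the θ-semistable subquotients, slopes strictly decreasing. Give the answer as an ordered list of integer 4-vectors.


Interval decomposition of M: I[1,1], I[1,2], I[1,4], I[4,4].
HN type (ℓ=4): μ^(1)=9; μ^(2)=5; μ^(3)=-2; μ^(4)=-11

((0, 1, 0, 0); (2, 0, 0, 0); (1, 1, 1, 1); (0, 0, 0, 1))


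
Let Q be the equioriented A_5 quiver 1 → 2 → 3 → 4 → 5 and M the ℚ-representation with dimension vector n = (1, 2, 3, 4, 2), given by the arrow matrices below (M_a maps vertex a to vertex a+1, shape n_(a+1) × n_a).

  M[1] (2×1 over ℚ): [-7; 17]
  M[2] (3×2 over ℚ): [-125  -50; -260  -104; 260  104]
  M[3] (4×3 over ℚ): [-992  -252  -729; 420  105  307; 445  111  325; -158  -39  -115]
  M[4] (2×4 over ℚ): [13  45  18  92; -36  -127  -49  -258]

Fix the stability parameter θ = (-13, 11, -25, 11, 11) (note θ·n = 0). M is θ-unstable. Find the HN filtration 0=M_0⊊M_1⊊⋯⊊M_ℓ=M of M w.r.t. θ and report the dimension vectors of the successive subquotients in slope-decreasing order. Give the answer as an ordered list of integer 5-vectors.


Via rank(M_{q-1}∘⋯∘M_p): M ≅ I[1,5], I[2,2], I[3,4], I[3,5], I[4,4].
μ_θ-semistable layers: μ^(1)=11; μ^(2)=-7; μ^(3)=-13; μ^(4)=-25

((0, 1, 0, 4, 2); (0, 1, 1, 0, 0); (1, 0, 0, 0, 0); (0, 0, 2, 0, 0))


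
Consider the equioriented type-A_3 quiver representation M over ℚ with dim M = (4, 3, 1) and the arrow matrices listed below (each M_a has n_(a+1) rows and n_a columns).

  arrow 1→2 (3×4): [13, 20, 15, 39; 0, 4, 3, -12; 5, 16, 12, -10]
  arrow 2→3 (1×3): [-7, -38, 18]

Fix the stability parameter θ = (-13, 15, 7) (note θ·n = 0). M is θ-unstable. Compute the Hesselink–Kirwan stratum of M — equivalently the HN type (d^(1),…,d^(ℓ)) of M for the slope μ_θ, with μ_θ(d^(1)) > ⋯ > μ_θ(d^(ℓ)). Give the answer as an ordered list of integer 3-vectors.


Interval decomposition of M: I[1,1], I[1,2]^2, I[1,3].
HN type (ℓ=3): μ^(1)=15; μ^(2)=11; μ^(3)=-13

((0, 2, 0); (0, 1, 1); (4, 0, 0))


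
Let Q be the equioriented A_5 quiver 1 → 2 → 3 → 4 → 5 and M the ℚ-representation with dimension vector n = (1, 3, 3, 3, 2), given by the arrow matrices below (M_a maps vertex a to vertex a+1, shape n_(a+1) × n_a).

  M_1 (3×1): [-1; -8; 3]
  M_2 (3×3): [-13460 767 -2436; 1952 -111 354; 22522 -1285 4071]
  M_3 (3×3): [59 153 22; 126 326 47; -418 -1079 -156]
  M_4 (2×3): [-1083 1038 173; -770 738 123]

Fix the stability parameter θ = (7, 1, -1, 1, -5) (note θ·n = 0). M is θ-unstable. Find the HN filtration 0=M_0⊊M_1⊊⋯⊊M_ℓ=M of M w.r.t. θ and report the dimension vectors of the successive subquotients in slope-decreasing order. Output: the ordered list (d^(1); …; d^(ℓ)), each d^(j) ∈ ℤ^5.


Via rank(M_{q-1}∘⋯∘M_p): M ≅ I[1,4], I[2,2], I[2,5], I[3,5].
μ_θ-semistable layers: μ^(1)=2; μ^(2)=1; μ^(3)=-1; μ^(4)=-5/3

((1, 1, 1, 1, 0); (0, 1, 0, 0, 0); (0, 1, 1, 1, 1); (0, 0, 1, 1, 1))


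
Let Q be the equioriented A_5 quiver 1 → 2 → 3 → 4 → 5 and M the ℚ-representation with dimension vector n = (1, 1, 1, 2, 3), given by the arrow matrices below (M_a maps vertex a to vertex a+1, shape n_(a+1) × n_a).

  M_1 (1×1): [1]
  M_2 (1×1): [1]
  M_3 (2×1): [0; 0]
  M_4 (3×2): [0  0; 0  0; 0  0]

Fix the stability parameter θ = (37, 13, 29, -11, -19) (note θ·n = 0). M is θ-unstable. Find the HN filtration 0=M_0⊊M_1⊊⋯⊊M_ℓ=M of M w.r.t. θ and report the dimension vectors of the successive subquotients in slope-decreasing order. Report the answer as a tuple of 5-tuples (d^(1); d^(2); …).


Via rank(M_{q-1}∘⋯∘M_p): M ≅ I[1,3], I[4,4]^2, I[5,5]^3.
μ_θ-semistable layers: μ^(1)=29; μ^(2)=25; μ^(3)=-11; μ^(4)=-19

((0, 0, 1, 0, 0); (1, 1, 0, 0, 0); (0, 0, 0, 2, 0); (0, 0, 0, 0, 3))


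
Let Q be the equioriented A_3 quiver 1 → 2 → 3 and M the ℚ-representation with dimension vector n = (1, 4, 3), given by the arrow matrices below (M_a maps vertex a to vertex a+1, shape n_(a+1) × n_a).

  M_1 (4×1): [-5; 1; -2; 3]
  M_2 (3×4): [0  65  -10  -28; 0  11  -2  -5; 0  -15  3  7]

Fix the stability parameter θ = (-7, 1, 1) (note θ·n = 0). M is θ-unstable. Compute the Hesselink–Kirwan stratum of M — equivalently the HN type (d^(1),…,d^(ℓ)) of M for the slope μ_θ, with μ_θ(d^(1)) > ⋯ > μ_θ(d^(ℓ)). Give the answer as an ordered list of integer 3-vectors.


Interval decomposition of M: I[1,3], I[2,2], I[2,3]^2.
HN type (ℓ=2): μ^(1)=1; μ^(2)=-7

((0, 4, 3); (1, 0, 0))


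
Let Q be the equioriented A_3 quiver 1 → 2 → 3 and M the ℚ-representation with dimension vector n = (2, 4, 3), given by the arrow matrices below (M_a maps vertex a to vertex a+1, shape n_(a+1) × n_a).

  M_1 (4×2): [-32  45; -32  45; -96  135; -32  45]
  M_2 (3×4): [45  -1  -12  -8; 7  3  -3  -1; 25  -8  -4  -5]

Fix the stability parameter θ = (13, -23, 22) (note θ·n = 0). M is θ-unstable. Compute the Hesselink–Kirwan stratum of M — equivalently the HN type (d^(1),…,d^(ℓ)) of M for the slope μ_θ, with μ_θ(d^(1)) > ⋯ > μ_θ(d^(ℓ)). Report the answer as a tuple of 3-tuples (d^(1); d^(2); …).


Interval decomposition of M: I[1,1], I[1,2], I[2,3]^3.
HN type (ℓ=4): μ^(1)=22; μ^(2)=13; μ^(3)=-5; μ^(4)=-23

((0, 0, 3); (1, 0, 0); (1, 1, 0); (0, 3, 0))


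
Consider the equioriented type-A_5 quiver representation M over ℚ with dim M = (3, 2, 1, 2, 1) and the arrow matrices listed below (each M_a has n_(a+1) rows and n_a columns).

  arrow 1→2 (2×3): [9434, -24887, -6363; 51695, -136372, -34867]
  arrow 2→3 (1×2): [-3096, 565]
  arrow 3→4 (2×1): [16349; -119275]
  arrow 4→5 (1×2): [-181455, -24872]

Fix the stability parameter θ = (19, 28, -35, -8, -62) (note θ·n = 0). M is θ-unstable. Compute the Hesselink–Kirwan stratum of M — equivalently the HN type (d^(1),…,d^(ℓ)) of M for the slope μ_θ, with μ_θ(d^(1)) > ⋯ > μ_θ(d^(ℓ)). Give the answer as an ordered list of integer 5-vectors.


Barcode: M ≅ I[1,1], I[1,2], I[1,5], I[4,4]. HN layers by μ_θ (4 steps, strictly decreasing):
  μ^(1)=28; μ^(2)=19; μ^(3)=-8; μ^(4)=-58/5

((0, 1, 0, 0, 0); (2, 0, 0, 0, 0); (0, 0, 0, 1, 0); (1, 1, 1, 1, 1))


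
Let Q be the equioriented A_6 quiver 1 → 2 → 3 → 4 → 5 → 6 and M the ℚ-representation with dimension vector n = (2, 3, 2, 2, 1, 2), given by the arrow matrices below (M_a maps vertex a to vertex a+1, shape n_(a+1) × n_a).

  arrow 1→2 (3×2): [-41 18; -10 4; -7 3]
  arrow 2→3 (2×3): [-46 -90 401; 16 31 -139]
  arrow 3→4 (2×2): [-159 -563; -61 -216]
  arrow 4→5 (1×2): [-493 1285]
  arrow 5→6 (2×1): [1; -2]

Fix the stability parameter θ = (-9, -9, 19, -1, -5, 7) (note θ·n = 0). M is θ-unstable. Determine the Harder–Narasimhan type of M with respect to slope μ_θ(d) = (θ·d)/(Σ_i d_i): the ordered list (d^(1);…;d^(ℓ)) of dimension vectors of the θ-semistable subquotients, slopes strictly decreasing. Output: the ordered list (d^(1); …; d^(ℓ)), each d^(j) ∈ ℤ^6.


Via rank(M_{q-1}∘⋯∘M_p): M ≅ I[1,2], I[1,6], I[2,4], I[6,6].
μ_θ-semistable layers: μ^(1)=9; μ^(2)=7; μ^(3)=13/3; μ^(4)=-9

((0, 0, 1, 1, 0, 0); (0, 0, 0, 0, 0, 2); (0, 0, 1, 1, 1, 0); (2, 3, 0, 0, 0, 0))


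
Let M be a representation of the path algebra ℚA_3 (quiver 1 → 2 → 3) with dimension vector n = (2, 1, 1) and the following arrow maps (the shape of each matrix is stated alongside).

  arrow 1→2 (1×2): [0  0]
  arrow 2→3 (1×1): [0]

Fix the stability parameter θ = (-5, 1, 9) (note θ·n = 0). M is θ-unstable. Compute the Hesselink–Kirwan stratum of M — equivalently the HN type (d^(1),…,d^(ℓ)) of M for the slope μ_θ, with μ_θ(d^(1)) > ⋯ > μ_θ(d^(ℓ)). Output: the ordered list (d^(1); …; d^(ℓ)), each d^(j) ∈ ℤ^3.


Via rank(M_{q-1}∘⋯∘M_p): M ≅ I[1,1]^2, I[2,2], I[3,3].
μ_θ-semistable layers: μ^(1)=9; μ^(2)=1; μ^(3)=-5

((0, 0, 1); (0, 1, 0); (2, 0, 0))


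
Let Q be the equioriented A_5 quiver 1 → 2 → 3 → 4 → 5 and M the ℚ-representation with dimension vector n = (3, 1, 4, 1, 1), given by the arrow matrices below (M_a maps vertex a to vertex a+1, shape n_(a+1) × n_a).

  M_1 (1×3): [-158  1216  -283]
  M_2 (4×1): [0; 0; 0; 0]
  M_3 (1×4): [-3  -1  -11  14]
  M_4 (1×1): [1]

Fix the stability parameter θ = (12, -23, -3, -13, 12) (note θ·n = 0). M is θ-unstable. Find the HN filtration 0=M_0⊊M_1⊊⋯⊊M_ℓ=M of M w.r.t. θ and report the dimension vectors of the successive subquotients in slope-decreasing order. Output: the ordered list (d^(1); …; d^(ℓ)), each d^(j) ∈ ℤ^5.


Via rank(M_{q-1}∘⋯∘M_p): M ≅ I[1,1]^2, I[1,2], I[3,3]^3, I[3,5].
μ_θ-semistable layers: μ^(1)=12; μ^(2)=-3; μ^(3)=-11/2; μ^(4)=-8

((2, 0, 0, 0, 1); (0, 0, 3, 0, 0); (1, 1, 0, 0, 0); (0, 0, 1, 1, 0))


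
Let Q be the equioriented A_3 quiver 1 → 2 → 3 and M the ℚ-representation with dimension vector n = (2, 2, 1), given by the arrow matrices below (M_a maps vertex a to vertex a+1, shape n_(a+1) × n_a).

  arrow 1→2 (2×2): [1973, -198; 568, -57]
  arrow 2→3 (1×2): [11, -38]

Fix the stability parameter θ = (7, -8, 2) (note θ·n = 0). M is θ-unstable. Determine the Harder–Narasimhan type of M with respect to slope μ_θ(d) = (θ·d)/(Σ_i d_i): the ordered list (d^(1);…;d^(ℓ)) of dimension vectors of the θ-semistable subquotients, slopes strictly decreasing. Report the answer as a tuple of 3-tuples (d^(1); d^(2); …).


Barcode: M ≅ I[1,2], I[1,3]. HN layers by μ_θ (2 steps, strictly decreasing):
  μ^(1)=2; μ^(2)=-1/2

((0, 0, 1); (2, 2, 0))


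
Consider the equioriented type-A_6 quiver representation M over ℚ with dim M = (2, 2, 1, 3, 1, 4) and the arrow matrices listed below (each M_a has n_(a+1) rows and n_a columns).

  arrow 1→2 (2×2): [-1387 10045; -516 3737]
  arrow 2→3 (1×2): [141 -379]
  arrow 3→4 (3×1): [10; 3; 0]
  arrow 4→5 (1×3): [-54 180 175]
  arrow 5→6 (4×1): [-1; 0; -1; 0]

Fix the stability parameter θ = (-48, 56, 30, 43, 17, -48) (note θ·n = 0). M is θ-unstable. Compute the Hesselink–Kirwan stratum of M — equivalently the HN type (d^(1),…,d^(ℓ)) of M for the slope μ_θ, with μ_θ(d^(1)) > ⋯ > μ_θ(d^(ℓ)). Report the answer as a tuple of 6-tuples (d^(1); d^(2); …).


Interval decomposition of M: I[1,2], I[1,4], I[4,4], I[4,6], I[6,6]^3.
HN type (ℓ=4): μ^(1)=56; μ^(2)=43; μ^(3)=4; μ^(4)=-48

((0, 1, 0, 0, 0, 0); (0, 1, 1, 2, 0, 0); (0, 0, 0, 1, 1, 1); (2, 0, 0, 0, 0, 3))


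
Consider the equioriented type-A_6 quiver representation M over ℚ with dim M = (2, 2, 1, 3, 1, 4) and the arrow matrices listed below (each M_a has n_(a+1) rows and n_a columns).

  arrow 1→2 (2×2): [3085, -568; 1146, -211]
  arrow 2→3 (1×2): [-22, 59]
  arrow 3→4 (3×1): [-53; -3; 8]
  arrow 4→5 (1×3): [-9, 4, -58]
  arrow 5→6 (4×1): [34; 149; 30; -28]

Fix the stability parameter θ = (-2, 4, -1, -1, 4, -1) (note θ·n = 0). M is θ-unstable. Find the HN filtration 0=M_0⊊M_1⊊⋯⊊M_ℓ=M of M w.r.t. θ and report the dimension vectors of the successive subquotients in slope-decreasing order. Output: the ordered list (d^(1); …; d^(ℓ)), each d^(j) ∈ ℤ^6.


Interval decomposition of M: I[1,2], I[1,6], I[4,4]^2, I[6,6]^3.
HN type (ℓ=5): μ^(1)=4; μ^(2)=3/2; μ^(3)=2/3; μ^(4)=-1; μ^(5)=-2

((0, 1, 0, 0, 0, 0); (0, 0, 0, 0, 1, 1); (0, 1, 1, 1, 0, 0); (0, 0, 0, 2, 0, 3); (2, 0, 0, 0, 0, 0))


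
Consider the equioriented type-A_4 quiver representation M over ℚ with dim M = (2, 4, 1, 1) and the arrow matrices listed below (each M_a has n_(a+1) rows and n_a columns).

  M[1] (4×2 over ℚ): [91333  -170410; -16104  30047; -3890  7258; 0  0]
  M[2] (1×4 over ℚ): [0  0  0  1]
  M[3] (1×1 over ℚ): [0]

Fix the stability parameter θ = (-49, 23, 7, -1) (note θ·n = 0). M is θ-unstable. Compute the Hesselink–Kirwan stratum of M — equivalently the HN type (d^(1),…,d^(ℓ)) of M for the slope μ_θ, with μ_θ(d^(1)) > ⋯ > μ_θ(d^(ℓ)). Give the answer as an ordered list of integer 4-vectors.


Interval decomposition of M: I[1,2]^2, I[2,2], I[2,3], I[4,4].
HN type (ℓ=4): μ^(1)=23; μ^(2)=15; μ^(3)=-1; μ^(4)=-49

((0, 3, 0, 0); (0, 1, 1, 0); (0, 0, 0, 1); (2, 0, 0, 0))


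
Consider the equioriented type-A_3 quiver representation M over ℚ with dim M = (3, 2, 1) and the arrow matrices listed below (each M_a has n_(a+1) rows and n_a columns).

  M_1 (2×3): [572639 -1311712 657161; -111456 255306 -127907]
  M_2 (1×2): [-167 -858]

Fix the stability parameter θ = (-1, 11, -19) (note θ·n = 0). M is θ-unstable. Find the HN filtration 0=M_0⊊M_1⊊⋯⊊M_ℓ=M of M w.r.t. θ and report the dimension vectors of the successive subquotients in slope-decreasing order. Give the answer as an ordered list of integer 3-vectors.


Interval decomposition of M: I[1,1], I[1,2], I[1,3].
HN type (ℓ=3): μ^(1)=11; μ^(2)=-1; μ^(3)=-3

((0, 1, 0); (2, 0, 0); (1, 1, 1))


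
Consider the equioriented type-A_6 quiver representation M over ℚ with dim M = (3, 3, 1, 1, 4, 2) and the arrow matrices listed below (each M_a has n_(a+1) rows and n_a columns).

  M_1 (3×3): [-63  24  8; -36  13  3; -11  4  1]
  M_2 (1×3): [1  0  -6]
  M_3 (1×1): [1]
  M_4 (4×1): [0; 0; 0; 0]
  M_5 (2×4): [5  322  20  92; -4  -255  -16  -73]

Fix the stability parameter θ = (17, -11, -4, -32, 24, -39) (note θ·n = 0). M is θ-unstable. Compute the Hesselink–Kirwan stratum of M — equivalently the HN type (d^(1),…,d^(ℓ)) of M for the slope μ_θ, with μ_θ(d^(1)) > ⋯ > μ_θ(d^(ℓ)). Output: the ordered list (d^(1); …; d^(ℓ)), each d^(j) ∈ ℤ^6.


Via rank(M_{q-1}∘⋯∘M_p): M ≅ I[1,2]^2, I[1,4], I[5,5]^2, I[5,6]^2.
μ_θ-semistable layers: μ^(1)=24; μ^(2)=3; μ^(3)=-15/2

((0, 0, 0, 0, 2, 0); (2, 2, 0, 0, 0, 0); (1, 1, 1, 1, 2, 2))


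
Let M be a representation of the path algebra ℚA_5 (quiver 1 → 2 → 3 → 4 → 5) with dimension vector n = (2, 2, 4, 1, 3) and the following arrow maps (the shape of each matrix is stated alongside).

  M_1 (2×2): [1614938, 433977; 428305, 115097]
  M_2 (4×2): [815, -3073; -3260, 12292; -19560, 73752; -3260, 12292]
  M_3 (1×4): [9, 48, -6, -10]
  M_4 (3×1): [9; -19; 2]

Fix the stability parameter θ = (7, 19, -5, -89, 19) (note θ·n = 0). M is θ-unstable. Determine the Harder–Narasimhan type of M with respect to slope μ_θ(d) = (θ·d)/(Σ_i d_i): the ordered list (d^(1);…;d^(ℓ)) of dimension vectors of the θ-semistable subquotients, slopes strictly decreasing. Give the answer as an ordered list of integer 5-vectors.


Interval decomposition of M: I[1,2], I[1,5], I[3,3]^3, I[5,5]^2.
HN type (ℓ=4): μ^(1)=19; μ^(2)=7; μ^(3)=-5; μ^(4)=-17

((0, 1, 0, 0, 3); (1, 0, 0, 0, 0); (0, 0, 3, 0, 0); (1, 1, 1, 1, 0))


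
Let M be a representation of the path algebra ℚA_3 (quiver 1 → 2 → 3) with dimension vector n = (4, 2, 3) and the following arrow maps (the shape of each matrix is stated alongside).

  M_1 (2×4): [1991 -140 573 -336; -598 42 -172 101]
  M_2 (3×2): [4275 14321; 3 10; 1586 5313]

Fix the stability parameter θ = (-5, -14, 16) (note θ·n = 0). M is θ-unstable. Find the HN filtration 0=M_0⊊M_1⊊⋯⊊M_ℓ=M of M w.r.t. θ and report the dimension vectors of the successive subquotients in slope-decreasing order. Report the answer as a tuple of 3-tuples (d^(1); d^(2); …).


Via rank(M_{q-1}∘⋯∘M_p): M ≅ I[1,1]^2, I[1,3]^2, I[3,3].
μ_θ-semistable layers: μ^(1)=16; μ^(2)=-5; μ^(3)=-19/2

((0, 0, 3); (2, 0, 0); (2, 2, 0))


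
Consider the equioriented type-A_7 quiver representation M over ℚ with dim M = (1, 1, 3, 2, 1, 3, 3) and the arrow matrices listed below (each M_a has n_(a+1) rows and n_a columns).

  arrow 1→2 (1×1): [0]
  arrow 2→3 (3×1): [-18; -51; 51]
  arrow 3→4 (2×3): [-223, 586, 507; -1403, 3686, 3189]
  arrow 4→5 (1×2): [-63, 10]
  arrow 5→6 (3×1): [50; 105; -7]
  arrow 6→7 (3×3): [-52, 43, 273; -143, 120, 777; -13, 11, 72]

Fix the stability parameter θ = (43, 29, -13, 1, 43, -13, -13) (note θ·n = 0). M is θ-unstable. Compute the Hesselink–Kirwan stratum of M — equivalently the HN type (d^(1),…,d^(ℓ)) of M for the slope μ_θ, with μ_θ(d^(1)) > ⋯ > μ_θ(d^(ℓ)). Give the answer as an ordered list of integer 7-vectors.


Interval decomposition of M: I[1,1], I[2,7], I[3,3], I[3,4], I[6,6], I[6,7], I[7,7].
HN type (ℓ=4): μ^(1)=43; μ^(2)=17/3; μ^(3)=1; μ^(4)=-13

((1, 0, 0, 0, 0, 0, 0); (0, 1, 1, 1, 1, 1, 1); (0, 0, 0, 1, 0, 0, 0); (0, 0, 2, 0, 0, 2, 2))
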